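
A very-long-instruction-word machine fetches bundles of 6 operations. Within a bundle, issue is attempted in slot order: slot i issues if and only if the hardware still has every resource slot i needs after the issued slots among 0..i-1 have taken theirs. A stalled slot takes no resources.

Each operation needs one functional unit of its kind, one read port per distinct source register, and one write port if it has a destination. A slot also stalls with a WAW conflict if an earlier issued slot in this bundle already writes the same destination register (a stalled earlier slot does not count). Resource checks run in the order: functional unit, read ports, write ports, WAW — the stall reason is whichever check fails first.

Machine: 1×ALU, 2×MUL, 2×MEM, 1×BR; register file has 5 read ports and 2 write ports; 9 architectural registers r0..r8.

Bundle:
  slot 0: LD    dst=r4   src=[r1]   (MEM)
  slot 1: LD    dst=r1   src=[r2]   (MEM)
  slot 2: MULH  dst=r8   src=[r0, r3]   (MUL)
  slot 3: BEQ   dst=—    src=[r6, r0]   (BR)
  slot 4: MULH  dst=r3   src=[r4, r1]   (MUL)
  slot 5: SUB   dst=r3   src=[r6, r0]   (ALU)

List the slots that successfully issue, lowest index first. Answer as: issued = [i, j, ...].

issued = [0, 1, 3]

#0 MEM src=r1 dispatched  <A:1 Mu:2 Ld:1 B:1 rd:4 wr:1>
#1 MEM src=r2 dispatched  <A:1 Mu:2 Ld:0 B:1 rd:3 wr:0>
#2 MUL src=r0,r3 held:WR_PORT  <A:1 Mu:2 Ld:0 B:1 rd:3 wr:0>
#3 BR src=r6,r0 dispatched  <A:1 Mu:2 Ld:0 B:0 rd:1 wr:0>
#4 MUL src=r4,r1 held:RD_PORT  <A:1 Mu:2 Ld:0 B:0 rd:1 wr:0>
#5 ALU src=r6,r0 held:RD_PORT  <A:1 Mu:2 Ld:0 B:0 rd:1 wr:0>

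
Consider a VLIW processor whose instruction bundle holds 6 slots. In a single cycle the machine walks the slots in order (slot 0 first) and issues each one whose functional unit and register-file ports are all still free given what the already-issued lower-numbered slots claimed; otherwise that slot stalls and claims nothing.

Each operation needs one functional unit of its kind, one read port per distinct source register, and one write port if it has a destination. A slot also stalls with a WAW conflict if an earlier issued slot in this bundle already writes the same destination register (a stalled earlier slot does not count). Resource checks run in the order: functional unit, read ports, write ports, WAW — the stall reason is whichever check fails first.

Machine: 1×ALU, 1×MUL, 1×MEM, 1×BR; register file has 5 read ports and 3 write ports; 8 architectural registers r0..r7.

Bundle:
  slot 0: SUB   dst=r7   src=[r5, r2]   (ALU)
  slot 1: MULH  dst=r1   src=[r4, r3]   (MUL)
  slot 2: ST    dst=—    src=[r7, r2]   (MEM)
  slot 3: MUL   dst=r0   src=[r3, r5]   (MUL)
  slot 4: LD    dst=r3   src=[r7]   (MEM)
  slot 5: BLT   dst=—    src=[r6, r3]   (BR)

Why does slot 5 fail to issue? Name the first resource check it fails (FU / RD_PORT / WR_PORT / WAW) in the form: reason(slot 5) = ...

slot 0 (ALU): ISSUE — free A0,Mu1,Ld1,B1 rp3 wp2
slot 1 (MUL): ISSUE — free A0,Mu0,Ld1,B1 rp1 wp1
slot 2 (MEM): stall RD_PORT — free A0,Mu0,Ld1,B1 rp1 wp1
slot 3 (MUL): stall FU — free A0,Mu0,Ld1,B1 rp1 wp1
slot 4 (MEM): ISSUE — free A0,Mu0,Ld0,B1 rp0 wp0
slot 5 (BR): stall RD_PORT — free A0,Mu0,Ld0,B1 rp0 wp0

reason(slot 5) = RD_PORT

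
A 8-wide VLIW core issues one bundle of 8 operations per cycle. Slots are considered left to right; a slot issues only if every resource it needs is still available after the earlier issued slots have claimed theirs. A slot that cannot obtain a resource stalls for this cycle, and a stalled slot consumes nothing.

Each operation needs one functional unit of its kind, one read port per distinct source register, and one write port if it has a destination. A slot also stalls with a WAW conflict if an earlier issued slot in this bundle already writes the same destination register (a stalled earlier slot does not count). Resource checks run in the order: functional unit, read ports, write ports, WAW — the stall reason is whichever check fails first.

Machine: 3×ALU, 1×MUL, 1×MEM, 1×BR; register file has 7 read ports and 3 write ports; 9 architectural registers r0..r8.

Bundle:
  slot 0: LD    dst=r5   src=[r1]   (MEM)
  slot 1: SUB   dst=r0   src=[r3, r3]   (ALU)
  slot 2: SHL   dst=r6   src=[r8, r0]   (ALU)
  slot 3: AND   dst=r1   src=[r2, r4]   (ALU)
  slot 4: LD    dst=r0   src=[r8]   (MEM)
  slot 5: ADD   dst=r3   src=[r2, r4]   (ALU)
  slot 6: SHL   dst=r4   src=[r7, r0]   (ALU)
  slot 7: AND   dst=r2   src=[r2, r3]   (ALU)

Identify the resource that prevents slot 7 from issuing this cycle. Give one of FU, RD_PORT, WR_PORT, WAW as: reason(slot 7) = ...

(0) want 1×MEM +1rd +1wr — yes → AL3|MU1|ME0|BR1|rd6|wr2
(1) want 1×ALU +1rd +1wr — yes → AL2|MU1|ME0|BR1|rd5|wr1
(2) want 1×ALU +2rd +1wr — yes → AL1|MU1|ME0|BR1|rd3|wr0
(3) want 1×ALU +2rd +1wr — WR_PORT → AL1|MU1|ME0|BR1|rd3|wr0
(4) want 1×MEM +1rd +1wr — FU → AL1|MU1|ME0|BR1|rd3|wr0
(5) want 1×ALU +2rd +1wr — WR_PORT → AL1|MU1|ME0|BR1|rd3|wr0
(6) want 1×ALU +2rd +1wr — WR_PORT → AL1|MU1|ME0|BR1|rd3|wr0
(7) want 1×ALU +2rd +1wr — WR_PORT → AL1|MU1|ME0|BR1|rd3|wr0

reason(slot 7) = WR_PORT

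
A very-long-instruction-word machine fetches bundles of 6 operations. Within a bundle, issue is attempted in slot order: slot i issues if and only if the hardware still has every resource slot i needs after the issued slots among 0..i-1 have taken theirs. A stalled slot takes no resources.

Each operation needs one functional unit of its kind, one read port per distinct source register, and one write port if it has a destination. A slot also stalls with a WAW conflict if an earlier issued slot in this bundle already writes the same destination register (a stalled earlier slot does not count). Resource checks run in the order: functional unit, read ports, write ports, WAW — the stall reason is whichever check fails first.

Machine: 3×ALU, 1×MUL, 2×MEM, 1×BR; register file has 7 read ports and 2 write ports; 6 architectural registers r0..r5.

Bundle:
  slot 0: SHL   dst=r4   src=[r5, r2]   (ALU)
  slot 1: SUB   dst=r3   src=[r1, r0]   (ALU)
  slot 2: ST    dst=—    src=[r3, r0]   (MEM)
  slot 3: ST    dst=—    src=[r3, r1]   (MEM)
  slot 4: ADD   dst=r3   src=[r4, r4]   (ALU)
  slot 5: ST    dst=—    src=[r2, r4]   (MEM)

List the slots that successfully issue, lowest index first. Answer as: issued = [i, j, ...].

slot 0 (ALU): ISSUE — free A2,Mu1,Ld2,B1 rp5 wp1
slot 1 (ALU): ISSUE — free A1,Mu1,Ld2,B1 rp3 wp0
slot 2 (MEM): ISSUE — free A1,Mu1,Ld1,B1 rp1 wp0
slot 3 (MEM): stall RD_PORT — free A1,Mu1,Ld1,B1 rp1 wp0
slot 4 (ALU): stall WR_PORT — free A1,Mu1,Ld1,B1 rp1 wp0
slot 5 (MEM): stall RD_PORT — free A1,Mu1,Ld1,B1 rp1 wp0

issued = [0, 1, 2]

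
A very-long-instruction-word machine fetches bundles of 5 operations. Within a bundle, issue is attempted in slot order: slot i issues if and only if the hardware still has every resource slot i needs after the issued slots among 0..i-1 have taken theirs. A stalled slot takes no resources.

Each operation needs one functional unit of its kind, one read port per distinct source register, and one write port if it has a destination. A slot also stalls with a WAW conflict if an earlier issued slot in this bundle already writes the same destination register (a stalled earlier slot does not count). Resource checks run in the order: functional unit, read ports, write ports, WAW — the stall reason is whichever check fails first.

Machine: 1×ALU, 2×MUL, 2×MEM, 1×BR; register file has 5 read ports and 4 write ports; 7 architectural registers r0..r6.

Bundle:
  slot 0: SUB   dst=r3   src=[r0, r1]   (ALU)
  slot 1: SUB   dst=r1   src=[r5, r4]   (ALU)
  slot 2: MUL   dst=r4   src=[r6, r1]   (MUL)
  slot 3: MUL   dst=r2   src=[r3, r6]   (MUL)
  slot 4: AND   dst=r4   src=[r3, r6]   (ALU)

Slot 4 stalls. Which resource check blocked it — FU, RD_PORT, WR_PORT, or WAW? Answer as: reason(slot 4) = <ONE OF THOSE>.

reason(slot 4) = FU

[0] ALU needs rd=2 wr=1: ok; after: ALU=0 MUL=2 MEM=2 BR=1, R=3, W=3
[1] ALU needs rd=2 wr=1: FU; after: ALU=0 MUL=2 MEM=2 BR=1, R=3, W=3
[2] MUL needs rd=2 wr=1: ok; after: ALU=0 MUL=1 MEM=2 BR=1, R=1, W=2
[3] MUL needs rd=2 wr=1: RD_PORT; after: ALU=0 MUL=1 MEM=2 BR=1, R=1, W=2
[4] ALU needs rd=2 wr=1: FU; after: ALU=0 MUL=1 MEM=2 BR=1, R=1, W=2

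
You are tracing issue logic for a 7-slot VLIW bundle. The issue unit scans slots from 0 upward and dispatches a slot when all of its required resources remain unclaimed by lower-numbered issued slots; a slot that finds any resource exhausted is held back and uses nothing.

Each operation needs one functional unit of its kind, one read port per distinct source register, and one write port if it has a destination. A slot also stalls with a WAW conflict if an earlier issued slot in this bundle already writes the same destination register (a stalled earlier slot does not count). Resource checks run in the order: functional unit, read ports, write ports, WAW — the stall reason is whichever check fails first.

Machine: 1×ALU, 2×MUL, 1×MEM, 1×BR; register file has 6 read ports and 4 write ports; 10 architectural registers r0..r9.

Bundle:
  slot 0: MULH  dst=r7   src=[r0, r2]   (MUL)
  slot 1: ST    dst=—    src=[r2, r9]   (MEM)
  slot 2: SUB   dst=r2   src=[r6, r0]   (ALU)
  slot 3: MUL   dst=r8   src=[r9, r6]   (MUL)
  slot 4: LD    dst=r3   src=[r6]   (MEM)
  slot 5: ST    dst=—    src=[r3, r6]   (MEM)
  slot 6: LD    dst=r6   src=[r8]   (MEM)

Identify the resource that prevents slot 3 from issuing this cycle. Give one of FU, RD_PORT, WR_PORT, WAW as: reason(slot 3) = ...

slot 0 (MUL): ISSUE — free A1,Mu1,Ld1,B1 rp4 wp3
slot 1 (MEM): ISSUE — free A1,Mu1,Ld0,B1 rp2 wp3
slot 2 (ALU): ISSUE — free A0,Mu1,Ld0,B1 rp0 wp2
slot 3 (MUL): stall RD_PORT — free A0,Mu1,Ld0,B1 rp0 wp2
slot 4 (MEM): stall FU — free A0,Mu1,Ld0,B1 rp0 wp2
slot 5 (MEM): stall FU — free A0,Mu1,Ld0,B1 rp0 wp2
slot 6 (MEM): stall FU — free A0,Mu1,Ld0,B1 rp0 wp2

reason(slot 3) = RD_PORT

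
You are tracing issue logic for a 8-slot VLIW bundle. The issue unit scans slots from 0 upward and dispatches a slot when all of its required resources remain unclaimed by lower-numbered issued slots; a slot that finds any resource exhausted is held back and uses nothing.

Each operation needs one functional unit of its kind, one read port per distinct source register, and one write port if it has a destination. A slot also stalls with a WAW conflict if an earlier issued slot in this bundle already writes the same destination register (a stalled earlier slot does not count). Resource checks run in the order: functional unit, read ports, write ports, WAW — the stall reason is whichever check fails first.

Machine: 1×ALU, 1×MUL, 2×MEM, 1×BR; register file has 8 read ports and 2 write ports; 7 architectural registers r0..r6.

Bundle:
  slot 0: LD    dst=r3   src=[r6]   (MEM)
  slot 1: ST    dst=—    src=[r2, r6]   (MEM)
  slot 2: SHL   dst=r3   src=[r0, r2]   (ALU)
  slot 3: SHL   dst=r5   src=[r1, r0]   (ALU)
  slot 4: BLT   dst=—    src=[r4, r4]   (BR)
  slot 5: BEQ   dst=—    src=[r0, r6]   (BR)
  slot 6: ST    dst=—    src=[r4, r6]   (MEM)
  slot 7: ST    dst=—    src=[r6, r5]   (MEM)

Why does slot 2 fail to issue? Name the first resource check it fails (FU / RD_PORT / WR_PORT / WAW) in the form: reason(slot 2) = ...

[0] MEM needs rd=1 wr=1: ok; after: ALU=1 MUL=1 MEM=1 BR=1, R=7, W=1
[1] MEM needs rd=2 wr=0: ok; after: ALU=1 MUL=1 MEM=0 BR=1, R=5, W=1
[2] ALU needs rd=2 wr=1: WAW; after: ALU=1 MUL=1 MEM=0 BR=1, R=5, W=1
[3] ALU needs rd=2 wr=1: ok; after: ALU=0 MUL=1 MEM=0 BR=1, R=3, W=0
[4] BR needs rd=1 wr=0: ok; after: ALU=0 MUL=1 MEM=0 BR=0, R=2, W=0
[5] BR needs rd=2 wr=0: FU; after: ALU=0 MUL=1 MEM=0 BR=0, R=2, W=0
[6] MEM needs rd=2 wr=0: FU; after: ALU=0 MUL=1 MEM=0 BR=0, R=2, W=0
[7] MEM needs rd=2 wr=0: FU; after: ALU=0 MUL=1 MEM=0 BR=0, R=2, W=0

reason(slot 2) = WAW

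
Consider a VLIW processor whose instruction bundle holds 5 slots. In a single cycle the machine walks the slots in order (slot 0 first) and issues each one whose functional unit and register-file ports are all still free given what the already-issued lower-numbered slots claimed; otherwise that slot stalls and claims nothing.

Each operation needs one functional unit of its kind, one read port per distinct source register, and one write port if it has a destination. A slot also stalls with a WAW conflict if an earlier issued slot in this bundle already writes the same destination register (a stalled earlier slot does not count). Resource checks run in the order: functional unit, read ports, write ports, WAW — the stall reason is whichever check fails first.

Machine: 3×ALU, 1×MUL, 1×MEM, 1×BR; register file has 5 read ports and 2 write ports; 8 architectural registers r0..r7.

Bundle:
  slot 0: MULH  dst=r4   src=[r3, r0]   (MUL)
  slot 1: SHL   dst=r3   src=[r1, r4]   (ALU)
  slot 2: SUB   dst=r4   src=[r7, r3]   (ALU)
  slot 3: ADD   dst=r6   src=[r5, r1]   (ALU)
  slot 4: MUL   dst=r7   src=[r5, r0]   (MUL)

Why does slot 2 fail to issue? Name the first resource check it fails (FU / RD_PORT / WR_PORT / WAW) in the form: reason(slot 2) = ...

  0. MUL→r4 ⇒ go  {3A/0Mu/1Ld/1B | 3r 1w}
  1. ALU→r3 ⇒ go  {2A/0Mu/1Ld/1B | 1r 0w}
  2. ALU→r4 ⇒ no(RD_PORT)  {2A/0Mu/1Ld/1B | 1r 0w}
  3. ALU→r6 ⇒ no(RD_PORT)  {2A/0Mu/1Ld/1B | 1r 0w}
  4. MUL→r7 ⇒ no(FU)  {2A/0Mu/1Ld/1B | 1r 0w}

reason(slot 2) = RD_PORT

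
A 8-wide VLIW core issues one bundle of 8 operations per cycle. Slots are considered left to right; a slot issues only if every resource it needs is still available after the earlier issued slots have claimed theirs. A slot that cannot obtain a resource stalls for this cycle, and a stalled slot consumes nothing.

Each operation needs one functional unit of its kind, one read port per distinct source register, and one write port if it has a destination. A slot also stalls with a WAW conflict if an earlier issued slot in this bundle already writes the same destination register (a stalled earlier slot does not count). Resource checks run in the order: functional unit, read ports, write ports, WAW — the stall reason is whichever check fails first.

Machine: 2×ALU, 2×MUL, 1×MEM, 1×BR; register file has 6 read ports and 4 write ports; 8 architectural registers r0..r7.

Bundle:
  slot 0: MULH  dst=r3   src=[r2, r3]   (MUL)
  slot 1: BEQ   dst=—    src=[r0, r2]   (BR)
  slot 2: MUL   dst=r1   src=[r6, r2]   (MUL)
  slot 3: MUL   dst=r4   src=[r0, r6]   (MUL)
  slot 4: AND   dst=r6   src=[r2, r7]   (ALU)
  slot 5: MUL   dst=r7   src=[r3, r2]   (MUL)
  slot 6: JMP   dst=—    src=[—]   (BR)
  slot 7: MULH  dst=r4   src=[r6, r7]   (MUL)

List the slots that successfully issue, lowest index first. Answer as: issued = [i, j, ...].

issued = [0, 1, 2]

  0. MUL→r3 ⇒ go  {2A/1Mu/1Ld/1B | 4r 3w}
  1. BR ⇒ go  {2A/1Mu/1Ld/0B | 2r 3w}
  2. MUL→r1 ⇒ go  {2A/0Mu/1Ld/0B | 0r 2w}
  3. MUL→r4 ⇒ no(FU)  {2A/0Mu/1Ld/0B | 0r 2w}
  4. ALU→r6 ⇒ no(RD_PORT)  {2A/0Mu/1Ld/0B | 0r 2w}
  5. MUL→r7 ⇒ no(FU)  {2A/0Mu/1Ld/0B | 0r 2w}
  6. BR ⇒ no(FU)  {2A/0Mu/1Ld/0B | 0r 2w}
  7. MUL→r4 ⇒ no(FU)  {2A/0Mu/1Ld/0B | 0r 2w}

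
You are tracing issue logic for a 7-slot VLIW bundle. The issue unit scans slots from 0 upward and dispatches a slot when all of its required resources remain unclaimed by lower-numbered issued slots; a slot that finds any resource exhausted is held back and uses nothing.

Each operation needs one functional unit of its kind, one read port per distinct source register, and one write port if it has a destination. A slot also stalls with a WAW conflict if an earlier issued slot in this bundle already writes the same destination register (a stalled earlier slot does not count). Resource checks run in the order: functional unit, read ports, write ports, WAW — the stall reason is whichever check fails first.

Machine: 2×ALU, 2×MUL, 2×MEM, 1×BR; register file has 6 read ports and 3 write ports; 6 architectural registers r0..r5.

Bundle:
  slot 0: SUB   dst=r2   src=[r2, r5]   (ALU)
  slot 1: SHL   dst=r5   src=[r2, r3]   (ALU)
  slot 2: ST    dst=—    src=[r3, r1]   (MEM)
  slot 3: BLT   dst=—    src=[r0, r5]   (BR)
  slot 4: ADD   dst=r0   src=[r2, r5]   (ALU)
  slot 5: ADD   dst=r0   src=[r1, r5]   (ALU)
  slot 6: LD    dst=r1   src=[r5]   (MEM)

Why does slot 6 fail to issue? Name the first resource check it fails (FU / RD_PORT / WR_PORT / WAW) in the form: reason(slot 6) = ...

slot 0 (ALU): ISSUE — free A1,Mu2,Ld2,B1 rp4 wp2
slot 1 (ALU): ISSUE — free A0,Mu2,Ld2,B1 rp2 wp1
slot 2 (MEM): ISSUE — free A0,Mu2,Ld1,B1 rp0 wp1
slot 3 (BR): stall RD_PORT — free A0,Mu2,Ld1,B1 rp0 wp1
slot 4 (ALU): stall FU — free A0,Mu2,Ld1,B1 rp0 wp1
slot 5 (ALU): stall FU — free A0,Mu2,Ld1,B1 rp0 wp1
slot 6 (MEM): stall RD_PORT — free A0,Mu2,Ld1,B1 rp0 wp1

reason(slot 6) = RD_PORT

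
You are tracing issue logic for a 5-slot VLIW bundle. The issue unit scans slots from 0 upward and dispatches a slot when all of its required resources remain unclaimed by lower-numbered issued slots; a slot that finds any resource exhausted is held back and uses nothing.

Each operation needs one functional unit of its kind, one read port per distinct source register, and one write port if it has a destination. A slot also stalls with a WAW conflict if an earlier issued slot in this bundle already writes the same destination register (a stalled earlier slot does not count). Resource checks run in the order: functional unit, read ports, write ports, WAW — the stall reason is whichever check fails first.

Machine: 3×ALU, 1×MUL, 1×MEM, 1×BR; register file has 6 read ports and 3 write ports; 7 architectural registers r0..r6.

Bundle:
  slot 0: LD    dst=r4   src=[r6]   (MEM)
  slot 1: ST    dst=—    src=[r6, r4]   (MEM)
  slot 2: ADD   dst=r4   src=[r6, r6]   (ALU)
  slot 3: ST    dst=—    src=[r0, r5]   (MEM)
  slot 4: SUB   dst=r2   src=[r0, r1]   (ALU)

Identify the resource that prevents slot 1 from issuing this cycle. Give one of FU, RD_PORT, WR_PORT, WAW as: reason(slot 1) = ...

#0 MEM src=r6 dispatched  <A:3 Mu:1 Ld:0 B:1 rd:5 wr:2>
#1 MEM src=r6,r4 held:FU  <A:3 Mu:1 Ld:0 B:1 rd:5 wr:2>
#2 ALU src=r6,r6 held:WAW  <A:3 Mu:1 Ld:0 B:1 rd:5 wr:2>
#3 MEM src=r0,r5 held:FU  <A:3 Mu:1 Ld:0 B:1 rd:5 wr:2>
#4 ALU src=r0,r1 dispatched  <A:2 Mu:1 Ld:0 B:1 rd:3 wr:1>

reason(slot 1) = FU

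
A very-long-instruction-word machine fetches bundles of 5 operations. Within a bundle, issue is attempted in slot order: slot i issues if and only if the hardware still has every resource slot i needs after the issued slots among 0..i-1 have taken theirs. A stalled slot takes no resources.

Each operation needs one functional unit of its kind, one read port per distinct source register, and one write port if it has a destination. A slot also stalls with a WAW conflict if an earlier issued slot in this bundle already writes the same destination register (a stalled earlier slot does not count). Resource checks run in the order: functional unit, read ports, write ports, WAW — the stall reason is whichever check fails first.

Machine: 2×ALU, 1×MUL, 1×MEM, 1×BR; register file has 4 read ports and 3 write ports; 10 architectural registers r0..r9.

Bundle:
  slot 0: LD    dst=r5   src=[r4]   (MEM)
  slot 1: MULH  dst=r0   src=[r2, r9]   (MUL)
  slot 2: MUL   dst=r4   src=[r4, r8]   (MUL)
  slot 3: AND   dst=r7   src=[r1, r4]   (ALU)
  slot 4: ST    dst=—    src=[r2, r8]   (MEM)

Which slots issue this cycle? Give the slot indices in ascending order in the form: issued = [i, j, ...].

issued = [0, 1]

slot 0 (MEM): ISSUE — free A2,Mu1,Ld0,B1 rp3 wp2
slot 1 (MUL): ISSUE — free A2,Mu0,Ld0,B1 rp1 wp1
slot 2 (MUL): stall FU — free A2,Mu0,Ld0,B1 rp1 wp1
slot 3 (ALU): stall RD_PORT — free A2,Mu0,Ld0,B1 rp1 wp1
slot 4 (MEM): stall FU — free A2,Mu0,Ld0,B1 rp1 wp1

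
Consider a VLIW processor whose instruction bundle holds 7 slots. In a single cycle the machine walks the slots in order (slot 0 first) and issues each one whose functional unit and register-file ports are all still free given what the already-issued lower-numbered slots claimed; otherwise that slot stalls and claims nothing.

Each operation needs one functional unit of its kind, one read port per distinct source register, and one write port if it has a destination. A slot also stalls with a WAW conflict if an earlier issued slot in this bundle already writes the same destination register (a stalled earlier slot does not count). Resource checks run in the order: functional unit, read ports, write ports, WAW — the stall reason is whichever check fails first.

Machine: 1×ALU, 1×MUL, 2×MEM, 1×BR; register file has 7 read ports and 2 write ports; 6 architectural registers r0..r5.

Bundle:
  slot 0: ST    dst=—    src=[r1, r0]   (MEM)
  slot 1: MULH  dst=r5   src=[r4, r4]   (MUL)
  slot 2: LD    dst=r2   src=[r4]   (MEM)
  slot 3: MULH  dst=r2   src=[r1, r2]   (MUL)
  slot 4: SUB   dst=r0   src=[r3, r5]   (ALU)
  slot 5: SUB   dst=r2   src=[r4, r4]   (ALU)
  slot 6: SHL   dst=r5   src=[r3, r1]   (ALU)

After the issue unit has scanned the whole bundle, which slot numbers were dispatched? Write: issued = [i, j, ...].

[0] MEM needs rd=2 wr=0: ok; after: ALU=1 MUL=1 MEM=1 BR=1, R=5, W=2
[1] MUL needs rd=1 wr=1: ok; after: ALU=1 MUL=0 MEM=1 BR=1, R=4, W=1
[2] MEM needs rd=1 wr=1: ok; after: ALU=1 MUL=0 MEM=0 BR=1, R=3, W=0
[3] MUL needs rd=2 wr=1: FU; after: ALU=1 MUL=0 MEM=0 BR=1, R=3, W=0
[4] ALU needs rd=2 wr=1: WR_PORT; after: ALU=1 MUL=0 MEM=0 BR=1, R=3, W=0
[5] ALU needs rd=1 wr=1: WR_PORT; after: ALU=1 MUL=0 MEM=0 BR=1, R=3, W=0
[6] ALU needs rd=2 wr=1: WR_PORT; after: ALU=1 MUL=0 MEM=0 BR=1, R=3, W=0

issued = [0, 1, 2]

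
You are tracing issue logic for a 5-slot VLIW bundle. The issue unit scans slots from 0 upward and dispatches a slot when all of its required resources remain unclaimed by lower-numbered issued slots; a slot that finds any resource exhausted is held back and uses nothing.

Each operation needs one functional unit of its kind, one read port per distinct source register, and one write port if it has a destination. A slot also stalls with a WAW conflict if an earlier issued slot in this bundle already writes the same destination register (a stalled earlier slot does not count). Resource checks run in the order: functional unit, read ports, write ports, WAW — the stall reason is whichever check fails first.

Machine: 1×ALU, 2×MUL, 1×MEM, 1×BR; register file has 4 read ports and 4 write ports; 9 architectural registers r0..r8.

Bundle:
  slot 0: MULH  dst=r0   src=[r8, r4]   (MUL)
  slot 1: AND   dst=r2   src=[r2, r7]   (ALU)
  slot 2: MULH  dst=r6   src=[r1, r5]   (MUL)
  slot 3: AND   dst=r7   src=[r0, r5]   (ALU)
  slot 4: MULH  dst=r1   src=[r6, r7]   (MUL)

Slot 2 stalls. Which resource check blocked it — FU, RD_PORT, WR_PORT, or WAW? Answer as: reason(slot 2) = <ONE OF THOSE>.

(0) want 1×MUL +2rd +1wr — yes → AL1|MU1|ME1|BR1|rd2|wr3
(1) want 1×ALU +2rd +1wr — yes → AL0|MU1|ME1|BR1|rd0|wr2
(2) want 1×MUL +2rd +1wr — RD_PORT → AL0|MU1|ME1|BR1|rd0|wr2
(3) want 1×ALU +2rd +1wr — FU → AL0|MU1|ME1|BR1|rd0|wr2
(4) want 1×MUL +2rd +1wr — RD_PORT → AL0|MU1|ME1|BR1|rd0|wr2

reason(slot 2) = RD_PORT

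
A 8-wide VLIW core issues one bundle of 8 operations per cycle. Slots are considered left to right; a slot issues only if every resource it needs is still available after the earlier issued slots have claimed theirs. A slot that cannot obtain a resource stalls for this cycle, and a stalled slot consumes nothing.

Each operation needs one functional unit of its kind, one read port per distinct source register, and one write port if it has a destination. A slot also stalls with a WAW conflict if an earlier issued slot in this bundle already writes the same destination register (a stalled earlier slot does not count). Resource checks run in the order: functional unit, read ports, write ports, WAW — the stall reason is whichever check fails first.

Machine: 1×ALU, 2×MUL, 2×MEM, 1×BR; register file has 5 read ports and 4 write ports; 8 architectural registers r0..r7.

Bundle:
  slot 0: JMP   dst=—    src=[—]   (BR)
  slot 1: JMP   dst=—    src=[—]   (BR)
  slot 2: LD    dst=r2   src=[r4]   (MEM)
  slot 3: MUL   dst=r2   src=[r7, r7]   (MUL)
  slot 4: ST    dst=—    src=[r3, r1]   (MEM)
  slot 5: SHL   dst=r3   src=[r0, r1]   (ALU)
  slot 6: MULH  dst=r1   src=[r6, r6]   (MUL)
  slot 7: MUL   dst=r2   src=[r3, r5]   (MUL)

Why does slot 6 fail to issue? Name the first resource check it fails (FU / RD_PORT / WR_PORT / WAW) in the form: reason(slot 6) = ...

reason(slot 6) = RD_PORT

slot 0 (BR): ISSUE — free A1,Mu2,Ld2,B0 rp5 wp4
slot 1 (BR): stall FU — free A1,Mu2,Ld2,B0 rp5 wp4
slot 2 (MEM): ISSUE — free A1,Mu2,Ld1,B0 rp4 wp3
slot 3 (MUL): stall WAW — free A1,Mu2,Ld1,B0 rp4 wp3
slot 4 (MEM): ISSUE — free A1,Mu2,Ld0,B0 rp2 wp3
slot 5 (ALU): ISSUE — free A0,Mu2,Ld0,B0 rp0 wp2
slot 6 (MUL): stall RD_PORT — free A0,Mu2,Ld0,B0 rp0 wp2
slot 7 (MUL): stall RD_PORT — free A0,Mu2,Ld0,B0 rp0 wp2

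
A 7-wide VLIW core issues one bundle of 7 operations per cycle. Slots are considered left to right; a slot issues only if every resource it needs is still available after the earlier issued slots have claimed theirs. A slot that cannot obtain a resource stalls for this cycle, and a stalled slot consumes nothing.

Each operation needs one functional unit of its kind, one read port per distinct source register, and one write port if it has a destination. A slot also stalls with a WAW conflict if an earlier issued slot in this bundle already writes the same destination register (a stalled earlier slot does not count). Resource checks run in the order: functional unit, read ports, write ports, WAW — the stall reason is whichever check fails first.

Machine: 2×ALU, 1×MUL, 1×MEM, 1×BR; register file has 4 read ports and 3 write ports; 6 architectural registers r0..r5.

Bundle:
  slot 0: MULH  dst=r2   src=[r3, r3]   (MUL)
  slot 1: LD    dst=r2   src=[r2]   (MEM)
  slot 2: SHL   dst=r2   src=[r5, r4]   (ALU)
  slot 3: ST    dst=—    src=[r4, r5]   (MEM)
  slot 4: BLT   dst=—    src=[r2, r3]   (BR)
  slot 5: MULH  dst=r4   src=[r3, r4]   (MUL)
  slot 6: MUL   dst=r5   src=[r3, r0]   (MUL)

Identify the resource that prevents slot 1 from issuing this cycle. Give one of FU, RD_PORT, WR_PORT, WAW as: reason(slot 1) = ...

  0. MUL→r2 ⇒ go  {2A/0Mu/1Ld/1B | 3r 2w}
  1. MEM→r2 ⇒ no(WAW)  {2A/0Mu/1Ld/1B | 3r 2w}
  2. ALU→r2 ⇒ no(WAW)  {2A/0Mu/1Ld/1B | 3r 2w}
  3. MEM ⇒ go  {2A/0Mu/0Ld/1B | 1r 2w}
  4. BR ⇒ no(RD_PORT)  {2A/0Mu/0Ld/1B | 1r 2w}
  5. MUL→r4 ⇒ no(FU)  {2A/0Mu/0Ld/1B | 1r 2w}
  6. MUL→r5 ⇒ no(FU)  {2A/0Mu/0Ld/1B | 1r 2w}

reason(slot 1) = WAW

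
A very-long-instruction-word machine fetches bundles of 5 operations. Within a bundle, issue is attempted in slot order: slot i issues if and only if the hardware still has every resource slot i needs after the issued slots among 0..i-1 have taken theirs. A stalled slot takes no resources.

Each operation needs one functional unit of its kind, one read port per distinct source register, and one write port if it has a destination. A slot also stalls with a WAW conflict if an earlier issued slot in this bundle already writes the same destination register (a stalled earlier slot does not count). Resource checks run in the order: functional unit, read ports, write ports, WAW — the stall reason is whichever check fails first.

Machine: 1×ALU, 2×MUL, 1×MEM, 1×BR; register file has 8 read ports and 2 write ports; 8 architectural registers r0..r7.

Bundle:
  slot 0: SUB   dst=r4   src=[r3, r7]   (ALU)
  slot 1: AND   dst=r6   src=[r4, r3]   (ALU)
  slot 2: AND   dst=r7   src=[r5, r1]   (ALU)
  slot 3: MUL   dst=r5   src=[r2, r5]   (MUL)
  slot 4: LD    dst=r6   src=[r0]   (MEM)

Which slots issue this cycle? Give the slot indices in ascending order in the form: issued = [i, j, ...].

issued = [0, 3]

  0. ALU→r4 ⇒ go  {0A/2Mu/1Ld/1B | 6r 1w}
  1. ALU→r6 ⇒ no(FU)  {0A/2Mu/1Ld/1B | 6r 1w}
  2. ALU→r7 ⇒ no(FU)  {0A/2Mu/1Ld/1B | 6r 1w}
  3. MUL→r5 ⇒ go  {0A/1Mu/1Ld/1B | 4r 0w}
  4. MEM→r6 ⇒ no(WR_PORT)  {0A/1Mu/1Ld/1B | 4r 0w}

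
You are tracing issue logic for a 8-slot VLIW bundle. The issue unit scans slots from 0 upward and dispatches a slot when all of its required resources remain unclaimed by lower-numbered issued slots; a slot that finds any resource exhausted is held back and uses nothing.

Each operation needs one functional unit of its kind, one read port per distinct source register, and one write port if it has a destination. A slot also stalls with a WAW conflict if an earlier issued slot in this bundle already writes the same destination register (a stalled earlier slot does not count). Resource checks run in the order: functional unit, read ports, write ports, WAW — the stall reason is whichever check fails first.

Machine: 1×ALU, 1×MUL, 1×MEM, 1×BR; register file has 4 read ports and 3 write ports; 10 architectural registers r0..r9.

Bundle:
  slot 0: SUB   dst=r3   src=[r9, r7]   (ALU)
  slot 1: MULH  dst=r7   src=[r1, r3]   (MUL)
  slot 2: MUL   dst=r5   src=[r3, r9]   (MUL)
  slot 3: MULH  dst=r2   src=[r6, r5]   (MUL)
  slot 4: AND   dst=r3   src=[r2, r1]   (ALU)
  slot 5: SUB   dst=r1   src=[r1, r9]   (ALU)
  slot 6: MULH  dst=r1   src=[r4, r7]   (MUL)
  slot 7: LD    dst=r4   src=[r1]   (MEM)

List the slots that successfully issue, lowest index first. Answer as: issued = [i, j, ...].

[0] ALU needs rd=2 wr=1: ok; after: ALU=0 MUL=1 MEM=1 BR=1, R=2, W=2
[1] MUL needs rd=2 wr=1: ok; after: ALU=0 MUL=0 MEM=1 BR=1, R=0, W=1
[2] MUL needs rd=2 wr=1: FU; after: ALU=0 MUL=0 MEM=1 BR=1, R=0, W=1
[3] MUL needs rd=2 wr=1: FU; after: ALU=0 MUL=0 MEM=1 BR=1, R=0, W=1
[4] ALU needs rd=2 wr=1: FU; after: ALU=0 MUL=0 MEM=1 BR=1, R=0, W=1
[5] ALU needs rd=2 wr=1: FU; after: ALU=0 MUL=0 MEM=1 BR=1, R=0, W=1
[6] MUL needs rd=2 wr=1: FU; after: ALU=0 MUL=0 MEM=1 BR=1, R=0, W=1
[7] MEM needs rd=1 wr=1: RD_PORT; after: ALU=0 MUL=0 MEM=1 BR=1, R=0, W=1

issued = [0, 1]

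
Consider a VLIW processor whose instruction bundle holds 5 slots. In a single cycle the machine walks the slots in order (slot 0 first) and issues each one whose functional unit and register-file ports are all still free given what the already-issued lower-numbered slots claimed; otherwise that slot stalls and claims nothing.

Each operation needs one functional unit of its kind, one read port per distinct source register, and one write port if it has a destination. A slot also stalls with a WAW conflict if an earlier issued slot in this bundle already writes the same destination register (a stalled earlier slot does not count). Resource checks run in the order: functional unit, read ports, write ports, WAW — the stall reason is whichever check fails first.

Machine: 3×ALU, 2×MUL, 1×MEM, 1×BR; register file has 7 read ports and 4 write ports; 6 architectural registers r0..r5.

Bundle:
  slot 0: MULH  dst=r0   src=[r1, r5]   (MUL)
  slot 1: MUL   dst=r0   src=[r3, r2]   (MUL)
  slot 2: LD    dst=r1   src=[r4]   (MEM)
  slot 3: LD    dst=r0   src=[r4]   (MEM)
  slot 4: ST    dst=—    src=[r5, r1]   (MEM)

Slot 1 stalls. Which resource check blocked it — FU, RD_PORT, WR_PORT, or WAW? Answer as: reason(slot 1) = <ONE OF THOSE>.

reason(slot 1) = WAW

slot 0 (MUL): ISSUE — free A3,Mu1,Ld1,B1 rp5 wp3
slot 1 (MUL): stall WAW — free A3,Mu1,Ld1,B1 rp5 wp3
slot 2 (MEM): ISSUE — free A3,Mu1,Ld0,B1 rp4 wp2
slot 3 (MEM): stall FU — free A3,Mu1,Ld0,B1 rp4 wp2
slot 4 (MEM): stall FU — free A3,Mu1,Ld0,B1 rp4 wp2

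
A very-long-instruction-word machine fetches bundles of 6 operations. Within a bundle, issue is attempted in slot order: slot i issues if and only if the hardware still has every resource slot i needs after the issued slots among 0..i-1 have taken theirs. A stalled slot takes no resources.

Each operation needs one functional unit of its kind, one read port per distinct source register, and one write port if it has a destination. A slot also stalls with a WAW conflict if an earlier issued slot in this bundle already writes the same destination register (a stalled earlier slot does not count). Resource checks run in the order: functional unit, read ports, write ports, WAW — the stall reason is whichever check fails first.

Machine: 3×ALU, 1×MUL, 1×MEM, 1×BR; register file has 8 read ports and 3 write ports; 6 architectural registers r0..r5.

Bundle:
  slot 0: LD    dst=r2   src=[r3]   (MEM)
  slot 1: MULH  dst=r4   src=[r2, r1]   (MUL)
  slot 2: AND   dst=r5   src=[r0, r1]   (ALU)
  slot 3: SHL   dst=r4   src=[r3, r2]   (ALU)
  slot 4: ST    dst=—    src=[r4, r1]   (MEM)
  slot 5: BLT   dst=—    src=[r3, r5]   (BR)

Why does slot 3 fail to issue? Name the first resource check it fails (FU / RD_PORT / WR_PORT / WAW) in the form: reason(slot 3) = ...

reason(slot 3) = WR_PORT

(0) want 1×MEM +1rd +1wr — yes → AL3|MU1|ME0|BR1|rd7|wr2
(1) want 1×MUL +2rd +1wr — yes → AL3|MU0|ME0|BR1|rd5|wr1
(2) want 1×ALU +2rd +1wr — yes → AL2|MU0|ME0|BR1|rd3|wr0
(3) want 1×ALU +2rd +1wr — WR_PORT → AL2|MU0|ME0|BR1|rd3|wr0
(4) want 1×MEM +2rd +0wr — FU → AL2|MU0|ME0|BR1|rd3|wr0
(5) want 1×BR +2rd +0wr — yes → AL2|MU0|ME0|BR0|rd1|wr0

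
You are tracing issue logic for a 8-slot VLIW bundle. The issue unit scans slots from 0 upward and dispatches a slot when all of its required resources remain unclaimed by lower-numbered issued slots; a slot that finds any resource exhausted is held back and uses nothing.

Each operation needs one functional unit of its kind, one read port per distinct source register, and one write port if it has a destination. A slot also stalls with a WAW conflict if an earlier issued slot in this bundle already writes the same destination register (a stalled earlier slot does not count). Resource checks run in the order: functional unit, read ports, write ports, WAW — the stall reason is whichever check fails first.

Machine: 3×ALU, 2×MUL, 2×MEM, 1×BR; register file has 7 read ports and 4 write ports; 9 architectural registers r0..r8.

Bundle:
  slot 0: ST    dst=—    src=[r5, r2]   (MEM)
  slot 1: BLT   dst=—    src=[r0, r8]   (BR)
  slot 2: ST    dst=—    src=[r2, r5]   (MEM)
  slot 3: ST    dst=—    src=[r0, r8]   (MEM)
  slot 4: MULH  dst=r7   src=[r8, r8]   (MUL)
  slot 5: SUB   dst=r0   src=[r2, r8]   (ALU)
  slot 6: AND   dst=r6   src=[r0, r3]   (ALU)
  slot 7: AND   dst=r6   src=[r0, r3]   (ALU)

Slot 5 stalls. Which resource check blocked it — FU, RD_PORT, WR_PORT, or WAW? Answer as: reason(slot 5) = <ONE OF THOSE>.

reason(slot 5) = RD_PORT

[0] MEM needs rd=2 wr=0: ok; after: ALU=3 MUL=2 MEM=1 BR=1, R=5, W=4
[1] BR needs rd=2 wr=0: ok; after: ALU=3 MUL=2 MEM=1 BR=0, R=3, W=4
[2] MEM needs rd=2 wr=0: ok; after: ALU=3 MUL=2 MEM=0 BR=0, R=1, W=4
[3] MEM needs rd=2 wr=0: FU; after: ALU=3 MUL=2 MEM=0 BR=0, R=1, W=4
[4] MUL needs rd=1 wr=1: ok; after: ALU=3 MUL=1 MEM=0 BR=0, R=0, W=3
[5] ALU needs rd=2 wr=1: RD_PORT; after: ALU=3 MUL=1 MEM=0 BR=0, R=0, W=3
[6] ALU needs rd=2 wr=1: RD_PORT; after: ALU=3 MUL=1 MEM=0 BR=0, R=0, W=3
[7] ALU needs rd=2 wr=1: RD_PORT; after: ALU=3 MUL=1 MEM=0 BR=0, R=0, W=3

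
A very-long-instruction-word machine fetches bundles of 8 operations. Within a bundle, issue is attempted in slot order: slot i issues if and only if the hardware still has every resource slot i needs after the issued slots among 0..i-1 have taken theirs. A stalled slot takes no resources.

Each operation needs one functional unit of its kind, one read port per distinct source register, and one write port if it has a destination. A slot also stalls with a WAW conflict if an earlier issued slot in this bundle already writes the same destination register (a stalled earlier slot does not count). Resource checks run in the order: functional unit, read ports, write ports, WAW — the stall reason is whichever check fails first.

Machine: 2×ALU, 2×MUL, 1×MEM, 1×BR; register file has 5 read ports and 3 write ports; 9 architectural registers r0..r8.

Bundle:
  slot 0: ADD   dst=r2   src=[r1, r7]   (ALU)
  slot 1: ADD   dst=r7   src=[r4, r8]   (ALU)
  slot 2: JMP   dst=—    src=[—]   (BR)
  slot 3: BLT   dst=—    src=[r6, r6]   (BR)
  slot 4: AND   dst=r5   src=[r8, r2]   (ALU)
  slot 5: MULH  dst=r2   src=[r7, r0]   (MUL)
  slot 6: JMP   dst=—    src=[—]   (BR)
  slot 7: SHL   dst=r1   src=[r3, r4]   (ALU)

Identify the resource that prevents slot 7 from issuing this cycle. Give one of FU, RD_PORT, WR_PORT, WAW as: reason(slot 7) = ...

[0] ALU needs rd=2 wr=1: ok; after: ALU=1 MUL=2 MEM=1 BR=1, R=3, W=2
[1] ALU needs rd=2 wr=1: ok; after: ALU=0 MUL=2 MEM=1 BR=1, R=1, W=1
[2] BR needs rd=0 wr=0: ok; after: ALU=0 MUL=2 MEM=1 BR=0, R=1, W=1
[3] BR needs rd=1 wr=0: FU; after: ALU=0 MUL=2 MEM=1 BR=0, R=1, W=1
[4] ALU needs rd=2 wr=1: FU; after: ALU=0 MUL=2 MEM=1 BR=0, R=1, W=1
[5] MUL needs rd=2 wr=1: RD_PORT; after: ALU=0 MUL=2 MEM=1 BR=0, R=1, W=1
[6] BR needs rd=0 wr=0: FU; after: ALU=0 MUL=2 MEM=1 BR=0, R=1, W=1
[7] ALU needs rd=2 wr=1: FU; after: ALU=0 MUL=2 MEM=1 BR=0, R=1, W=1

reason(slot 7) = FU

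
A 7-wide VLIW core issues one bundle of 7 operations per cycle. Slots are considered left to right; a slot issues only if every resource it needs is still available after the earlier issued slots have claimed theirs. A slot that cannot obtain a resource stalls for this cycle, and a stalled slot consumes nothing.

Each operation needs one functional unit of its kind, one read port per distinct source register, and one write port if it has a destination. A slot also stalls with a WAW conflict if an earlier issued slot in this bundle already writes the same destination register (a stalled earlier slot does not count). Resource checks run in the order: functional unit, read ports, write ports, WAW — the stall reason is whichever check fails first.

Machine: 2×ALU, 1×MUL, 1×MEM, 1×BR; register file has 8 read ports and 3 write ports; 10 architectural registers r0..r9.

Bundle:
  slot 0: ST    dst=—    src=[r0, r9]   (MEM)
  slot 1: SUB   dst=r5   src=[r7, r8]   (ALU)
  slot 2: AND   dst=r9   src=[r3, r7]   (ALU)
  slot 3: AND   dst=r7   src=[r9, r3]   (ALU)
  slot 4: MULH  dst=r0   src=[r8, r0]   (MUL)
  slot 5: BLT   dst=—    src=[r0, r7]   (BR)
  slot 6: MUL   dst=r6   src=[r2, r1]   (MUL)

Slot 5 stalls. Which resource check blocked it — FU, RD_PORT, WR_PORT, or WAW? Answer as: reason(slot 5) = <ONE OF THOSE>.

reason(slot 5) = RD_PORT

[0] MEM needs rd=2 wr=0: ok; after: ALU=2 MUL=1 MEM=0 BR=1, R=6, W=3
[1] ALU needs rd=2 wr=1: ok; after: ALU=1 MUL=1 MEM=0 BR=1, R=4, W=2
[2] ALU needs rd=2 wr=1: ok; after: ALU=0 MUL=1 MEM=0 BR=1, R=2, W=1
[3] ALU needs rd=2 wr=1: FU; after: ALU=0 MUL=1 MEM=0 BR=1, R=2, W=1
[4] MUL needs rd=2 wr=1: ok; after: ALU=0 MUL=0 MEM=0 BR=1, R=0, W=0
[5] BR needs rd=2 wr=0: RD_PORT; after: ALU=0 MUL=0 MEM=0 BR=1, R=0, W=0
[6] MUL needs rd=2 wr=1: FU; after: ALU=0 MUL=0 MEM=0 BR=1, R=0, W=0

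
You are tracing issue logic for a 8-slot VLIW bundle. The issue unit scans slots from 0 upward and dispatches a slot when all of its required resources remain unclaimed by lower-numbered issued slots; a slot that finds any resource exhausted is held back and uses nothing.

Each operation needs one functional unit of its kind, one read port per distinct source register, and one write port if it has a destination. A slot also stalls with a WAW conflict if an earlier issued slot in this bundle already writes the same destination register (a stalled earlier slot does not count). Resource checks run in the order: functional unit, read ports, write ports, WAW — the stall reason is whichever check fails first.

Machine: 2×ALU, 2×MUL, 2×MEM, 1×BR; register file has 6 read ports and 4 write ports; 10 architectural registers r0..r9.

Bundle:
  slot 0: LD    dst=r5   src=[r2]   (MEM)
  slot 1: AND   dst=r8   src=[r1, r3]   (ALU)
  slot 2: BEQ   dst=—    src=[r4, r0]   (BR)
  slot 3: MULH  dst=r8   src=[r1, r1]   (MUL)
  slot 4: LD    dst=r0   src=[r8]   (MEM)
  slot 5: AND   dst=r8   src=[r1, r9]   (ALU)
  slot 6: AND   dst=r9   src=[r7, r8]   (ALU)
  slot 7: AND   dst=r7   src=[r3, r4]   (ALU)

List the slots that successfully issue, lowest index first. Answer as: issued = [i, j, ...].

  0. MEM→r5 ⇒ go  {2A/2Mu/1Ld/1B | 5r 3w}
  1. ALU→r8 ⇒ go  {1A/2Mu/1Ld/1B | 3r 2w}
  2. BR ⇒ go  {1A/2Mu/1Ld/0B | 1r 2w}
  3. MUL→r8 ⇒ no(WAW)  {1A/2Mu/1Ld/0B | 1r 2w}
  4. MEM→r0 ⇒ go  {1A/2Mu/0Ld/0B | 0r 1w}
  5. ALU→r8 ⇒ no(RD_PORT)  {1A/2Mu/0Ld/0B | 0r 1w}
  6. ALU→r9 ⇒ no(RD_PORT)  {1A/2Mu/0Ld/0B | 0r 1w}
  7. ALU→r7 ⇒ no(RD_PORT)  {1A/2Mu/0Ld/0B | 0r 1w}

issued = [0, 1, 2, 4]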